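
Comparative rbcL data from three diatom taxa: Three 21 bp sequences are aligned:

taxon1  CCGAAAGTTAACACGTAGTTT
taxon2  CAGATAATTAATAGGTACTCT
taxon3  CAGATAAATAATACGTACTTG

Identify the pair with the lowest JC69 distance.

taxon1–taxon2: 7/21 differ, p = 0.333, d = 0.441.
taxon1–taxon3: 7/21 differ, p = 0.333, d = 0.441.
taxon2–taxon3: 4/21 differ, p = 0.190, d = 0.220.
The smallest distance is between taxon2 and taxon3.

taxon2 and taxon3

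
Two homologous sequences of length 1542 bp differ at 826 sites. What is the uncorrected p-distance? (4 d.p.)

p = 826/1542 = 0.535667… ≈ 0.5357 (to 4 d.p.).

0.5357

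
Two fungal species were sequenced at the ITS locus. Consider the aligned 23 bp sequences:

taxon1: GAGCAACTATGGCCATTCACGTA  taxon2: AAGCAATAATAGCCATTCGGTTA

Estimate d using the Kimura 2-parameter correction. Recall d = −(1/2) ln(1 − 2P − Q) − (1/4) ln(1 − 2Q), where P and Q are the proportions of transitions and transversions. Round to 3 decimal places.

0.401

Of 23 sites, 4 differences are transitions and 3 are transversions, so P = 4/23 ≈ 0.173913 and Q = 3/23 ≈ 0.130435.
Under the Kimura two-parameter model, d = −½ ln(1 − 2P − Q) − ¼ ln(1 − 2Q).
1 − 2P − Q = 0.521739, giving −½ ln(0.521739) = 0.325294.
1 − 2Q = 0.73913, giving −¼ ln(0.73913) = 0.075570.
d = 0.325294 + 0.075570 = 0.400864.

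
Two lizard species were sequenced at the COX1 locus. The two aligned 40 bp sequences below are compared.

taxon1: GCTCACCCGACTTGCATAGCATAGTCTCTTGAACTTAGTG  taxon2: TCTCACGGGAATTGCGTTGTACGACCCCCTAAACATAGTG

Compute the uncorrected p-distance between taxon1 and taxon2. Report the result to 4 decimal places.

The sequences differ at 15 of 40 positions.
p = 15/40 = 0.3750.

0.3750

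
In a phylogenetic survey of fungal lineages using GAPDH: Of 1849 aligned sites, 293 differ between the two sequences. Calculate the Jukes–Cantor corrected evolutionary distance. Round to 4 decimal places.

p = 293/1849 ≈ 0.158464.
d = −(3/4) ln(1 − 4p/3) = −0.75 ln(1 − 0.211285) = −0.75 ln(0.788715)
  = −0.75 × (-0.237350) = 0.178013 substitutions/site.

0.1780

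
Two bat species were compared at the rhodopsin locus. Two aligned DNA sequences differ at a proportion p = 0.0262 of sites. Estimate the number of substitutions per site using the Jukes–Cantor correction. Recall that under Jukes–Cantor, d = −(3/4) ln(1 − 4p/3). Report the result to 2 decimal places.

0.03

d = −(3/4) ln(1 − 4p/3) = −0.75 ln(1 − 0.034933) = −0.75 ln(0.965067)
  = −0.75 × (-0.035558) = 0.026669 substitutions/site.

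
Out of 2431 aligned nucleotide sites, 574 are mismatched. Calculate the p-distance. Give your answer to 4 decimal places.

0.2361

p = 574/2431 = 0.236116… ≈ 0.2361 (to 4 d.p.).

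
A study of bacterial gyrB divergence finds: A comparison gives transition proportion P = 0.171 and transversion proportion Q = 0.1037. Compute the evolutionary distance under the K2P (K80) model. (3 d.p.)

0.353

Under the Kimura two-parameter model, d = −½ ln(1 − 2P − Q) − ¼ ln(1 − 2Q).
1 − 2P − Q = 0.5543, giving −½ ln(0.5543) = 0.295025.
1 − 2Q = 0.7926, giving −¼ ln(0.7926) = 0.058109.
d = 0.295025 + 0.058109 = 0.353134.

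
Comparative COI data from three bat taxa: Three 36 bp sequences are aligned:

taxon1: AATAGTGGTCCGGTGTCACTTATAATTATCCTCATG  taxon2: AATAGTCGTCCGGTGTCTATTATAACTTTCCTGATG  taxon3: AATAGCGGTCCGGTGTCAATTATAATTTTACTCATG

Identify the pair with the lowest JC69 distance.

taxon1–taxon2: 6/36 differ, p = 0.167, d = 0.188.
taxon1–taxon3: 4/36 differ, p = 0.111, d = 0.120.
taxon2–taxon3: 6/36 differ, p = 0.167, d = 0.188.
The smallest distance is between taxon1 and taxon3.

taxon1 and taxon3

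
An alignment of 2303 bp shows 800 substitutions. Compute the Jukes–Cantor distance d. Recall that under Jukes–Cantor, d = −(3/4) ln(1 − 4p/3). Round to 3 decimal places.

0.467

p = 800/2303 ≈ 0.347373.
d = −(3/4) ln(1 − 4p/3) = −0.75 ln(1 − 0.463164) = −0.75 ln(0.536836)
  = −0.75 × (-0.622063) = 0.466547 substitutions/site.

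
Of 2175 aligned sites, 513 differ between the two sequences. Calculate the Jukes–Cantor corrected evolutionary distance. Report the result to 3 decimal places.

p = 513/2175 ≈ 0.235862.
d = −(3/4) ln(1 − 4p/3) = −0.75 ln(1 − 0.314483) = −0.75 ln(0.685517)
  = −0.75 × (-0.377582) = 0.283187 substitutions/site.

0.283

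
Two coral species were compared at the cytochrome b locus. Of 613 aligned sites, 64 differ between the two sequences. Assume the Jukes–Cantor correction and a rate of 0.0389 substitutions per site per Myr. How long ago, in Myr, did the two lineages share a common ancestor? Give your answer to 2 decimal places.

1.45

p = 64/613 ≈ 0.104405.
d = −(3/4) ln(1 − 4p/3) = −0.75 ln(1 − 0.139207) = −0.75 ln(0.860793)
  = −0.75 × (-0.149901) = 0.112426 substitutions/site.
Under a molecular clock d = 2μt, so t = d/(2μ) = 0.112426 / (2 × 0.0389) = 1.45 Myr.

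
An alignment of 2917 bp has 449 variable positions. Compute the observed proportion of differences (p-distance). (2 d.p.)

p = 449/2917 = 0.153925… ≈ 0.15 (to 2 d.p.).

0.15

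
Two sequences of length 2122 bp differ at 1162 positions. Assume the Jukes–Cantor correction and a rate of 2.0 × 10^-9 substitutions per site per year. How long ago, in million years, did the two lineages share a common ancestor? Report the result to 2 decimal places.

p = 1162/2122 ≈ 0.547597.
d = −(3/4) ln(1 − 4p/3) = −0.75 ln(1 − 0.730129) = −0.75 ln(0.269871)
  = −0.75 × (-1.309811) = 0.982358 substitutions/site.
Under a molecular clock d = 2μt, so t = d/(2μ) = 0.982358 / (2 × 2.0 × 10^-9) = 245.59 million years.

245.59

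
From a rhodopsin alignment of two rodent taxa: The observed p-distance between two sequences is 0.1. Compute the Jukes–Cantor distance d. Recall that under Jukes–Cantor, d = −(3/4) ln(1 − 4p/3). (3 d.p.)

d = −(3/4) ln(1 − 4p/3) = −0.75 ln(1 − 0.133333) = −0.75 ln(0.866667)
  = −0.75 × (-0.143100) = 0.107325 substitutions/site.

0.107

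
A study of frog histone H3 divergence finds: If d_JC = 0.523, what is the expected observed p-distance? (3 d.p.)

p = (3/4)(1 − e^(−4d/3)) = 0.75 × (1 − e^(-0.697333)) = 0.75 × (1 − 0.497911) = 0.376567.

0.377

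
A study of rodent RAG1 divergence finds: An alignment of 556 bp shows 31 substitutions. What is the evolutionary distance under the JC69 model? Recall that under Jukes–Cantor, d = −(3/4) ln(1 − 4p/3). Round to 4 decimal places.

p = 31/556 ≈ 0.055755.
d = −(3/4) ln(1 − 4p/3) = −0.75 ln(1 − 0.07434) = −0.75 ln(0.92566)
  = −0.75 × (-0.077248) = 0.057936 substitutions/site.

0.0579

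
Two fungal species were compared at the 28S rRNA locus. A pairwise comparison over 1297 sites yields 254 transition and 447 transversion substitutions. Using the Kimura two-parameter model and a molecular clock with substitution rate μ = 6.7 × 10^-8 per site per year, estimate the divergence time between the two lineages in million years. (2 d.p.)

7.15

P = 254/1297 ≈ 0.195837 and Q = 447/1297 ≈ 0.344641.
Under the Kimura two-parameter model, d = −½ ln(1 − 2P − Q) − ¼ ln(1 − 2Q).
1 − 2P − Q = 0.263685, giving −½ ln(0.263685) = 0.666500.
1 − 2Q = 0.310718, giving −¼ ln(0.310718) = 0.292217.
d = 0.666500 + 0.292217 = 0.958717.
Under a molecular clock d = 2μt, so t = d/(2μ) = 0.958717 / (2 × 6.7 × 10^-8) = 7.15 million years.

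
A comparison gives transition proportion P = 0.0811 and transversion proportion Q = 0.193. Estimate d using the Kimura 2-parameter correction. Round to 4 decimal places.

0.3413

Under the Kimura two-parameter model, d = −½ ln(1 − 2P − Q) − ¼ ln(1 − 2Q).
1 − 2P − Q = 0.6448, giving −½ ln(0.6448) = 0.219408.
1 − 2Q = 0.614, giving −¼ ln(0.614) = 0.121940.
d = 0.219408 + 0.121940 = 0.341348.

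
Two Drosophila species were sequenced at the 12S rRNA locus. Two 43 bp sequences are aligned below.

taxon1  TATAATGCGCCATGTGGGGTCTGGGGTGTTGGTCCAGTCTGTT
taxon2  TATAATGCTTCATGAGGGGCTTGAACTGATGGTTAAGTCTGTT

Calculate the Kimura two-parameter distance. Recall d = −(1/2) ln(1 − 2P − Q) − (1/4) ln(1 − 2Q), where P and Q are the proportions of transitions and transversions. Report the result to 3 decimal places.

0.318

Of 43 sites, 6 differences are transitions and 5 are transversions, so P = 6/43 ≈ 0.139535 and Q = 5/43 ≈ 0.116279.
Under the Kimura two-parameter model, d = −½ ln(1 − 2P − Q) − ¼ ln(1 − 2Q).
1 − 2P − Q = 0.604651, giving −½ ln(0.604651) = 0.251552.
1 − 2Q = 0.767442, giving −¼ ln(0.767442) = 0.066173.
d = 0.251552 + 0.066173 = 0.317725.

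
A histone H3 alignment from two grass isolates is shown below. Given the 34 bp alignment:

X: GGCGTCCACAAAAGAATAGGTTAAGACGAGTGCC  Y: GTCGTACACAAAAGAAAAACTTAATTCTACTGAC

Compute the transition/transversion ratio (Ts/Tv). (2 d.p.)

Transitions are A↔G and C↔T; transversions are all other mismatches.
Transitions: 1. Transversions: 9.
R = 1/9 = 0.111111… ≈ 0.11 (to 2 d.p.).

0.11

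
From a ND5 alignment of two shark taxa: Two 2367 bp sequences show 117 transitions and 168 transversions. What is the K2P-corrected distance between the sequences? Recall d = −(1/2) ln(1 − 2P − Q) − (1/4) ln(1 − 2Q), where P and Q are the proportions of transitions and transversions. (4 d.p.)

P = 117/2367 ≈ 0.04943 and Q = 168/2367 ≈ 0.070976.
Under the Kimura two-parameter model, d = −½ ln(1 − 2P − Q) − ¼ ln(1 − 2Q).
1 − 2P − Q = 0.830164, giving −½ ln(0.830164) = 0.093066.
1 − 2Q = 0.858048, giving −¼ ln(0.858048) = 0.038274.
d = 0.093066 + 0.038274 = 0.131340.

0.1313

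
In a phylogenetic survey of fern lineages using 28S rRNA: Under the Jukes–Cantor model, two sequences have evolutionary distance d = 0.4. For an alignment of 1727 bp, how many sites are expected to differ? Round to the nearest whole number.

535

Invert JC69: p = (3/4)(1 − e^(−4d/3)) = 0.75 × (1 − e^(-0.533333)) = 0.75 × (1 − 0.586646) = 0.310016.
Expected differing sites = pL ≈ 0.310016 × 1727 = 535.397632 ≈ 535.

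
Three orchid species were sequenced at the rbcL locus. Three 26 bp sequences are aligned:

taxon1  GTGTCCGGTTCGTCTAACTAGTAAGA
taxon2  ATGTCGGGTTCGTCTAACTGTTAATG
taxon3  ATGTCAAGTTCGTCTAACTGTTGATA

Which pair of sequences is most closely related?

taxon1–taxon2: 6/26 differ, p = 0.231, d = 0.276.
taxon1–taxon3: 7/26 differ, p = 0.269, d = 0.334.
taxon2–taxon3: 4/26 differ, p = 0.154, d = 0.172.
The smallest distance is between taxon2 and taxon3.

taxon2 and taxon3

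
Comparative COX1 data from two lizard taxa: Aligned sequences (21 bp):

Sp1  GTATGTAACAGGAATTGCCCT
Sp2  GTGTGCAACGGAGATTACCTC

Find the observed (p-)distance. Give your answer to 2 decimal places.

The sequences differ at 8 of 21 positions (sites 3, 6, 10, 12, 13, 17, 20, 21).
p = 8/21 = 0.380952… ≈ 0.38 (to 2 d.p.).

0.38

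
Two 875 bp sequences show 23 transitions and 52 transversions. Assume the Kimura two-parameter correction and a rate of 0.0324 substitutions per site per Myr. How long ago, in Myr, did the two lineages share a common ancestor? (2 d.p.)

P = 23/875 ≈ 0.026286 and Q = 52/875 ≈ 0.059429.
Under the Kimura two-parameter model, d = −½ ln(1 − 2P − Q) − ¼ ln(1 − 2Q).
1 − 2P − Q = 0.887999, giving −½ ln(0.887999) = 0.059392.
1 − 2Q = 0.881142, giving −¼ ln(0.881142) = 0.031634.
d = 0.059392 + 0.031634 = 0.091026.
Under a molecular clock d = 2μt, so t = d/(2μ) = 0.091026 / (2 × 0.0324) = 1.40 Myr.

1.40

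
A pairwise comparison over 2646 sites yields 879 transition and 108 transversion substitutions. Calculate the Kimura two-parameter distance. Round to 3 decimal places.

0.632

P = 879/2646 ≈ 0.3322 and Q = 108/2646 ≈ 0.040816.
Under the Kimura two-parameter model, d = −½ ln(1 − 2P − Q) − ¼ ln(1 − 2Q).
1 − 2P − Q = 0.294784, giving −½ ln(0.294784) = 0.610756.
1 − 2Q = 0.918368, giving −¼ ln(0.918368) = 0.021289.
d = 0.610756 + 0.021289 = 0.632045.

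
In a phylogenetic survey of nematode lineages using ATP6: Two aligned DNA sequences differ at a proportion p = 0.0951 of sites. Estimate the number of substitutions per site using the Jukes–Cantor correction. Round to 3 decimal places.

d = −(3/4) ln(1 − 4p/3) = −0.75 ln(1 − 0.1268) = −0.75 ln(0.8732)
  = −0.75 × (-0.135591) = 0.101693 substitutions/site.

0.102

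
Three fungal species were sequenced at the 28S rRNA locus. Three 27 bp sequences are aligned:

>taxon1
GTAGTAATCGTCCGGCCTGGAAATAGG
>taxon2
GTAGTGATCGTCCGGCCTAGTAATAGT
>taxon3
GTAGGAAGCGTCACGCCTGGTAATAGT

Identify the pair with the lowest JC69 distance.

taxon1–taxon2: 4/27 differ, p = 0.148, d = 0.165.
taxon1–taxon3: 6/27 differ, p = 0.222, d = 0.264.
taxon2–taxon3: 6/27 differ, p = 0.222, d = 0.264.
The smallest distance is between taxon1 and taxon2.

taxon1 and taxon2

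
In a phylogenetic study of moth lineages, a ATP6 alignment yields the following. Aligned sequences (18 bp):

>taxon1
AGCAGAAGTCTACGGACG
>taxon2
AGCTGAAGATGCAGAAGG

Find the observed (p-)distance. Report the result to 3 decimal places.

0.444

The sequences differ at 8 of 18 positions (sites 4, 9, 10, 11, 12, 13, 15, 17).
p = 8/18 = 0.444444… ≈ 0.444 (to 3 d.p.).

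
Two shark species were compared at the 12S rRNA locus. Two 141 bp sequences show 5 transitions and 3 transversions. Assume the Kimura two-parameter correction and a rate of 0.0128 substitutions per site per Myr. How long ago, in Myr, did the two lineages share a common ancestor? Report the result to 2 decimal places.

2.31

P = 5/141 ≈ 0.035461 and Q = 3/141 ≈ 0.021277.
Under the Kimura two-parameter model, d = −½ ln(1 − 2P − Q) − ¼ ln(1 − 2Q).
1 − 2P − Q = 0.907801, giving −½ ln(0.907801) = 0.048365.
1 − 2Q = 0.957446, giving −¼ ln(0.957446) = 0.010871.
d = 0.048365 + 0.010871 = 0.059236.
Under a molecular clock d = 2μt, so t = d/(2μ) = 0.059236 / (2 × 0.0128) = 2.31 Myr.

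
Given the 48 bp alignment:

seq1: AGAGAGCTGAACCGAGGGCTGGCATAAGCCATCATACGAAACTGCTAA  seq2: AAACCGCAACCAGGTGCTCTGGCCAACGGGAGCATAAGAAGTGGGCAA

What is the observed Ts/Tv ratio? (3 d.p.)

0.263

Transitions are A↔G and C↔T; transversions are all other mismatches.
Transitions: 5. Transversions: 19.
R = 5/19 = 0.263157… ≈ 0.263 (to 3 d.p.).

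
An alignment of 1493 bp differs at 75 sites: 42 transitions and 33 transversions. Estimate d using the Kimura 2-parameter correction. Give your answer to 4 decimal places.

0.0521

P = 42/1493 ≈ 0.028131 and Q = 33/1493 ≈ 0.022103.
Under the Kimura two-parameter model, d = −½ ln(1 − 2P − Q) − ¼ ln(1 − 2Q).
1 − 2P − Q = 0.921635, giving −½ ln(0.921635) = 0.040803.
1 − 2Q = 0.955794, giving −¼ ln(0.955794) = 0.011303.
d = 0.040803 + 0.011303 = 0.052106.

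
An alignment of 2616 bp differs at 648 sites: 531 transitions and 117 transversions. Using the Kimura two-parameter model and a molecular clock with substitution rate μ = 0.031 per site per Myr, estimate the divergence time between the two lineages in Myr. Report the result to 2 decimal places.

5.21

P = 531/2616 ≈ 0.202982 and Q = 117/2616 ≈ 0.044725.
Under the Kimura two-parameter model, d = −½ ln(1 − 2P − Q) − ¼ ln(1 − 2Q).
1 − 2P − Q = 0.549311, giving −½ ln(0.549311) = 0.299545.
1 − 2Q = 0.91055, giving −¼ ln(0.91055) = 0.023427.
d = 0.299545 + 0.023427 = 0.322972.
Under a molecular clock d = 2μt, so t = d/(2μ) = 0.322972 / (2 × 0.031) = 5.21 Myr.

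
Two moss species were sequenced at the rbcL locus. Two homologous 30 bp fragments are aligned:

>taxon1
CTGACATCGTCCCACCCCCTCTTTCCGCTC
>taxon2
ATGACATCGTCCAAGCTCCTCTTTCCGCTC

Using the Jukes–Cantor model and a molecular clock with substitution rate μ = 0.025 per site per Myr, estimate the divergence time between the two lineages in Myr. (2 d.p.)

2.94

The sequences differ at 4 of 30 sites (1, 13, 15, 17), so p = 4/30 ≈ 0.133333.
d = −(3/4) ln(1 − 4p/3) = −0.75 ln(1 − 0.177777) = −0.75 ln(0.822223)
  = −0.75 × (-0.195744) = 0.146808 substitutions/site.
Under a molecular clock d = 2μt, so t = d/(2μ) = 0.146808 / (2 × 0.025) = 2.94 Myr.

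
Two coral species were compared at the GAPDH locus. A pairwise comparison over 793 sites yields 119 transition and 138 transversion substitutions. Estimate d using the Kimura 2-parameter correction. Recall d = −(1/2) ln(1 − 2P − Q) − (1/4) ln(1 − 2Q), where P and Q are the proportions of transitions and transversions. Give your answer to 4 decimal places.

0.4283

P = 119/793 ≈ 0.150063 and Q = 138/793 ≈ 0.174023.
Under the Kimura two-parameter model, d = −½ ln(1 − 2P − Q) − ¼ ln(1 − 2Q).
1 − 2P − Q = 0.525851, giving −½ ln(0.525851) = 0.321369.
1 − 2Q = 0.651954, giving −¼ ln(0.651954) = 0.106945.
d = 0.321369 + 0.106945 = 0.428314.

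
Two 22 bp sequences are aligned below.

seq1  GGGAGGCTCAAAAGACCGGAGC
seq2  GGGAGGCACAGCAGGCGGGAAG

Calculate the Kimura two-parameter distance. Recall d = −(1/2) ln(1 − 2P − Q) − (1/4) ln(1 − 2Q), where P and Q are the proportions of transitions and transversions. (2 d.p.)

0.42

Of 22 sites, 3 differences are transitions and 4 are transversions, so P = 3/22 ≈ 0.136364 and Q = 4/22 ≈ 0.181818.
Under the Kimura two-parameter model, d = −½ ln(1 − 2P − Q) − ¼ ln(1 − 2Q).
1 − 2P − Q = 0.545454, giving −½ ln(0.545454) = 0.303068.
1 − 2Q = 0.636364, giving −¼ ln(0.636364) = 0.112996.
d = 0.303068 + 0.112996 = 0.416064.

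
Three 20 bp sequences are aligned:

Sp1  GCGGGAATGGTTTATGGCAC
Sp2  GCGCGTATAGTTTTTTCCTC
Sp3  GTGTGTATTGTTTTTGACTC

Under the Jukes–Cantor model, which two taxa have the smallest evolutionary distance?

Sp1–Sp2: 7/20 differ, p = 0.350, d = 0.471.
Sp1–Sp3: 7/20 differ, p = 0.350, d = 0.471.
Sp2–Sp3: 5/20 differ, p = 0.250, d = 0.304.
The smallest distance is between Sp2 and Sp3.

Sp2 and Sp3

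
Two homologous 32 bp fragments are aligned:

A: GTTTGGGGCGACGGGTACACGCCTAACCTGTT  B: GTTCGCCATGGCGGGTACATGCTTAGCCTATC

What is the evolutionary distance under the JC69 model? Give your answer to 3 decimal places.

0.460

The sequences differ at 11 of 32 sites, so p = 11/32 = 0.34375.
d = −(3/4) ln(1 − 4p/3) = −0.75 ln(1 − 0.458333) = −0.75 ln(0.541667)
  = −0.75 × (-0.613104) = 0.459828 substitutions/site.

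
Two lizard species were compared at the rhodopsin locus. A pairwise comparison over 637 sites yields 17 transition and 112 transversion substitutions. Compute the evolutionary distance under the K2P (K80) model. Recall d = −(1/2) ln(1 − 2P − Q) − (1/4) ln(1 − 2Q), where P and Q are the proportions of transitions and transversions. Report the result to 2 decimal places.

0.24

P = 17/637 ≈ 0.026688 and Q = 112/637 ≈ 0.175824.
Under the Kimura two-parameter model, d = −½ ln(1 − 2P − Q) − ¼ ln(1 − 2Q).
1 − 2P − Q = 0.7708, giving −½ ln(0.7708) = 0.130163.
1 − 2Q = 0.648352, giving −¼ ln(0.648352) = 0.108330.
d = 0.130163 + 0.108330 = 0.238493.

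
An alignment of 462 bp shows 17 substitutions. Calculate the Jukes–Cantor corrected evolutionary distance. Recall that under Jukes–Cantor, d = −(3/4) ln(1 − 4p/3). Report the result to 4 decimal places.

p = 17/462 ≈ 0.036797.
d = −(3/4) ln(1 − 4p/3) = −0.75 ln(1 − 0.049063) = −0.75 ln(0.950937)
  = −0.75 × (-0.050307) = 0.037730 substitutions/site.

0.0377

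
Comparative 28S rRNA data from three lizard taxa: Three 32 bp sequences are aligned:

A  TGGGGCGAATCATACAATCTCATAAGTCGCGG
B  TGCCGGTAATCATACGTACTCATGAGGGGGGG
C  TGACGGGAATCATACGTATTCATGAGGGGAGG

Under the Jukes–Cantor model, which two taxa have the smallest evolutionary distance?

B and C

A–B: 11/32 differ, p = 0.344, d = 0.460.
A–C: 11/32 differ, p = 0.344, d = 0.460.
B–C: 4/32 differ, p = 0.125, d = 0.137.
The smallest distance is between B and C.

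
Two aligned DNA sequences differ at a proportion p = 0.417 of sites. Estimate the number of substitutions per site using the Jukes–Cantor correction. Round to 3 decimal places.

d = −(3/4) ln(1 − 4p/3) = −0.75 ln(1 − 0.556) = −0.75 ln(0.444)
  = −0.75 × (-0.811931) = 0.608948 substitutions/site.

0.609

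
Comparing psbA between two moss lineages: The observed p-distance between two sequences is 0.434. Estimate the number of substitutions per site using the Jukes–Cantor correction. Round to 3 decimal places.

d = −(3/4) ln(1 − 4p/3) = −0.75 ln(1 − 0.578667) = −0.75 ln(0.421333)
  = −0.75 × (-0.864332) = 0.648249 substitutions/site.

0.648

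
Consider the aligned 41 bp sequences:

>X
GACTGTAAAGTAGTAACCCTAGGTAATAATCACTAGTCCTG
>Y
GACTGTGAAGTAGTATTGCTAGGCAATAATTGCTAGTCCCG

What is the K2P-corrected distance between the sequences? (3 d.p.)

0.235

Of 41 sites, 6 differences are transitions and 2 are transversions, so P = 6/41 ≈ 0.146341 and Q = 2/41 ≈ 0.04878.
Under the Kimura two-parameter model, d = −½ ln(1 − 2P − Q) − ¼ ln(1 − 2Q).
1 − 2P − Q = 0.658538, giving −½ ln(0.658538) = 0.208867.
1 − 2Q = 0.90244, giving −¼ ln(0.90244) = 0.025663.
d = 0.208867 + 0.025663 = 0.234530.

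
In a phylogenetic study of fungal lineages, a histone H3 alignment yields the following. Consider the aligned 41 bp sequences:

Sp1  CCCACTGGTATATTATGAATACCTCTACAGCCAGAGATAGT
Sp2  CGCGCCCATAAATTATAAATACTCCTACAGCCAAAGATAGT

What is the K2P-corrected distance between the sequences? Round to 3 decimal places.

Of 41 sites, 7 differences are transitions and 3 are transversions, so P = 7/41 ≈ 0.170732 and Q = 3/41 ≈ 0.073171.
Under the Kimura two-parameter model, d = −½ ln(1 − 2P − Q) − ¼ ln(1 − 2Q).
1 − 2P − Q = 0.585365, giving −½ ln(0.585365) = 0.267760.
1 − 2Q = 0.853658, giving −¼ ln(0.853658) = 0.039556.
d = 0.267760 + 0.039556 = 0.307316.

0.307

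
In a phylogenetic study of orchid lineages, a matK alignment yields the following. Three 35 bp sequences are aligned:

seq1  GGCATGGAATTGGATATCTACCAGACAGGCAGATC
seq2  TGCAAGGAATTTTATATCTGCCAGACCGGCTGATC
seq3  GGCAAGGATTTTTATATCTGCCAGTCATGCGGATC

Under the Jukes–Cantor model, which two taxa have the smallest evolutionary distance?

seq2 and seq3

seq1–seq2: 7/35 differ, p = 0.200, d = 0.233.
seq1–seq3: 8/35 differ, p = 0.229, d = 0.273.
seq2–seq3: 6/35 differ, p = 0.171, d = 0.195.
The smallest distance is between seq2 and seq3.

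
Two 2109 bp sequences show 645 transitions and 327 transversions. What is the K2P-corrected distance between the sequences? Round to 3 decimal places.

0.821

P = 645/2109 ≈ 0.305832 and Q = 327/2109 ≈ 0.15505.
Under the Kimura two-parameter model, d = −½ ln(1 − 2P − Q) − ¼ ln(1 − 2Q).
1 − 2P − Q = 0.233286, giving −½ ln(0.233286) = 0.727745.
1 − 2Q = 0.6899, giving −¼ ln(0.6899) = 0.092802.
d = 0.727745 + 0.092802 = 0.820547.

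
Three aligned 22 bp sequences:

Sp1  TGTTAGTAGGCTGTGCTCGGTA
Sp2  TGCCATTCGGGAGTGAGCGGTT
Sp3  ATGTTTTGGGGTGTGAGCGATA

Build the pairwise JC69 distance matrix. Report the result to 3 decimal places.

Sp1–Sp2: 9/22 sites differ → p ≈ 0.409091, d = −0.75 ln(1 − 0.545455) = 0.591344 ≈ 0.591.
Sp1–Sp3: 10/22 sites differ → p ≈ 0.454545, d = −0.75 ln(1 − 0.60606) = 0.698667 ≈ 0.699.
Sp2–Sp3: 9/22 sites differ → p ≈ 0.409091, d = −0.75 ln(1 − 0.545455) = 0.591344 ≈ 0.591.

d(Sp1,Sp2) = 0.591, d(Sp1,Sp3) = 0.699, d(Sp2,Sp3) = 0.591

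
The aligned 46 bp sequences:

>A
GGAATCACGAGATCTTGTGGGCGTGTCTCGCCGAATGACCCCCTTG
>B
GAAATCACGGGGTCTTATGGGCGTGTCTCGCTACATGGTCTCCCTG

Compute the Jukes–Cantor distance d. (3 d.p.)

The sequences differ at 11 of 46 sites, so p = 11/46 ≈ 0.23913.
d = −(3/4) ln(1 − 4p/3) = −0.75 ln(1 − 0.31884) = −0.75 ln(0.68116)
  = −0.75 × (-0.383958) = 0.287969 substitutions/site.

0.288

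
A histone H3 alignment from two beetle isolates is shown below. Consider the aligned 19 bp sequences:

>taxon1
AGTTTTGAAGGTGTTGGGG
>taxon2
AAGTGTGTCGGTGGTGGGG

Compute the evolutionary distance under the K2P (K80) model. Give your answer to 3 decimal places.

Of 19 sites, 1 differences are transitions and 5 are transversions, so P = 1/19 ≈ 0.052632 and Q = 5/19 ≈ 0.263158.
Under the Kimura two-parameter model, d = −½ ln(1 − 2P − Q) − ¼ ln(1 − 2Q).
1 − 2P − Q = 0.631578, giving −½ ln(0.631578) = 0.229767.
1 − 2Q = 0.473684, giving −¼ ln(0.473684) = 0.186804.
d = 0.229767 + 0.186804 = 0.416571.

0.417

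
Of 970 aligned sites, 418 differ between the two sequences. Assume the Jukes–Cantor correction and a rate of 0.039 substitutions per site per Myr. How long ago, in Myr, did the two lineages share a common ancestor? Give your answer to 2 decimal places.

p = 418/970 ≈ 0.430928.
d = −(3/4) ln(1 − 4p/3) = −0.75 ln(1 − 0.574571) = −0.75 ln(0.425429)
  = −0.75 × (-0.854657) = 0.640993 substitutions/site.
Under a molecular clock d = 2μt, so t = d/(2μ) = 0.640993 / (2 × 0.039) = 8.22 Myr.

8.22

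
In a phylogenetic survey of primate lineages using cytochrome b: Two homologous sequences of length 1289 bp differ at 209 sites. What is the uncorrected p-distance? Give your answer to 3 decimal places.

p = 209/1289 = 0.162141… ≈ 0.162 (to 3 d.p.).

0.162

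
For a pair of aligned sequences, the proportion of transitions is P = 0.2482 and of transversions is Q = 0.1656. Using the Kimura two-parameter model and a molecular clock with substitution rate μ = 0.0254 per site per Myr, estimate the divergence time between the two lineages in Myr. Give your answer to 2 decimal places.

12.66

Under the Kimura two-parameter model, d = −½ ln(1 − 2P − Q) − ¼ ln(1 − 2Q).
1 − 2P − Q = 0.338, giving −½ ln(0.338) = 0.542355.
1 − 2Q = 0.6688, giving −¼ ln(0.6688) = 0.100568.
d = 0.542355 + 0.100568 = 0.642923.
Under a molecular clock d = 2μt, so t = d/(2μ) = 0.642923 / (2 × 0.0254) = 12.66 Myr.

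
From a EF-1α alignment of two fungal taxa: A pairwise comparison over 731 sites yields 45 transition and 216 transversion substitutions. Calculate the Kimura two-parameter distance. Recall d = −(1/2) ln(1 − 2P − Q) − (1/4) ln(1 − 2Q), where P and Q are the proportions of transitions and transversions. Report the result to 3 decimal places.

P = 45/731 ≈ 0.06156 and Q = 216/731 ≈ 0.295486.
Under the Kimura two-parameter model, d = −½ ln(1 − 2P − Q) − ¼ ln(1 − 2Q).
1 − 2P − Q = 0.581394, giving −½ ln(0.581394) = 0.271163.
1 − 2Q = 0.409028, giving −¼ ln(0.409028) = 0.223493.
d = 0.271163 + 0.223493 = 0.494656.

0.495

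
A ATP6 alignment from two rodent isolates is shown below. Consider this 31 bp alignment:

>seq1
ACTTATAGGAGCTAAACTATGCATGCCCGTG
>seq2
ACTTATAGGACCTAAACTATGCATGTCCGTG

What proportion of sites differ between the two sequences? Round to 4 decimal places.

0.0645

The sequences differ at 2 of 31 positions (sites 11, 26).
p = 2/31 = 0.064516… ≈ 0.0645 (to 4 d.p.).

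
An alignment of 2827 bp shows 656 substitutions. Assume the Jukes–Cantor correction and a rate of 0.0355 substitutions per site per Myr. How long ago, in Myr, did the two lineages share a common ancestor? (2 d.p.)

p = 656/2827 ≈ 0.232048.
d = −(3/4) ln(1 − 4p/3) = −0.75 ln(1 − 0.309397) = −0.75 ln(0.690603)
  = −0.75 × (-0.370190) = 0.277643 substitutions/site.
Under a molecular clock d = 2μt, so t = d/(2μ) = 0.277643 / (2 × 0.0355) = 3.91 Myr.

3.91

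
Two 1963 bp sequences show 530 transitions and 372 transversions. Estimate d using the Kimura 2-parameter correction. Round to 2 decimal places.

P = 530/1963 ≈ 0.269995 and Q = 372/1963 ≈ 0.189506.
Under the Kimura two-parameter model, d = −½ ln(1 − 2P − Q) − ¼ ln(1 − 2Q).
1 − 2P − Q = 0.270504, giving −½ ln(0.270504) = 0.653734.
1 − 2Q = 0.620988, giving −¼ ln(0.620988) = 0.119111.
d = 0.653734 + 0.119111 = 0.772845.

0.77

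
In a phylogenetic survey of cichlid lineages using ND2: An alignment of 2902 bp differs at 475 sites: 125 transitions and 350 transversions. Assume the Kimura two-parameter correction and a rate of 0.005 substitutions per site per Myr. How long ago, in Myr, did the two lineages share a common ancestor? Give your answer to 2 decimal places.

P = 125/2902 ≈ 0.043074 and Q = 350/2902 ≈ 0.120606.
Under the Kimura two-parameter model, d = −½ ln(1 − 2P − Q) − ¼ ln(1 − 2Q).
1 − 2P − Q = 0.793246, giving −½ ln(0.793246) = 0.115811.
1 − 2Q = 0.758788, giving −¼ ln(0.758788) = 0.069008.
d = 0.115811 + 0.069008 = 0.184819.
Under a molecular clock d = 2μt, so t = d/(2μ) = 0.184819 / (2 × 0.005) = 18.48 Myr.

18.48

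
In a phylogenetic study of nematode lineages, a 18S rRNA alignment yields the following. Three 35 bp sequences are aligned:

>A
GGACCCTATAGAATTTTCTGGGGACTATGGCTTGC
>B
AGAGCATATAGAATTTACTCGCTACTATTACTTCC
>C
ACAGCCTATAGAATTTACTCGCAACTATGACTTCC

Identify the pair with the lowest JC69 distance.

A–B: 10/35 differ, p = 0.286, d = 0.360.
A–C: 9/35 differ, p = 0.257, d = 0.315.
B–C: 4/35 differ, p = 0.114, d = 0.124.
The smallest distance is between B and C.

B and C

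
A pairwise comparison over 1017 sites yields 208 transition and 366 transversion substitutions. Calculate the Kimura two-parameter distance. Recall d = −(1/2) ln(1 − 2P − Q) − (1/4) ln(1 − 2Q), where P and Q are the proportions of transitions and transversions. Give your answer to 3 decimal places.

P = 208/1017 ≈ 0.204523 and Q = 366/1017 ≈ 0.359882.
Under the Kimura two-parameter model, d = −½ ln(1 − 2P − Q) − ¼ ln(1 − 2Q).
1 − 2P − Q = 0.231072, giving −½ ln(0.231072) = 0.732513.
1 − 2Q = 0.280236, giving −¼ ln(0.280236) = 0.318031.
d = 0.732513 + 0.318031 = 1.050544.

1.051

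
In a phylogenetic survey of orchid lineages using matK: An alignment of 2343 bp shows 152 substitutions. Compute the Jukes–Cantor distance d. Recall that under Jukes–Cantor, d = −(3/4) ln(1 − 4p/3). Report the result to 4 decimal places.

0.0679

p = 152/2343 ≈ 0.064874.
d = −(3/4) ln(1 − 4p/3) = −0.75 ln(1 − 0.086499) = −0.75 ln(0.913501)
  = −0.75 × (-0.090471) = 0.067853 substitutions/site.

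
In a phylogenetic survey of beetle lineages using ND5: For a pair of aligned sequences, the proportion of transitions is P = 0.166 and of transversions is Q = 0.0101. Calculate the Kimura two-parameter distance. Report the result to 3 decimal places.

Under the Kimura two-parameter model, d = −½ ln(1 − 2P − Q) − ¼ ln(1 − 2Q).
1 − 2P − Q = 0.6579, giving −½ ln(0.6579) = 0.209351.
1 − 2Q = 0.9798, giving −¼ ln(0.9798) = 0.005102.
d = 0.209351 + 0.005102 = 0.214453.

0.214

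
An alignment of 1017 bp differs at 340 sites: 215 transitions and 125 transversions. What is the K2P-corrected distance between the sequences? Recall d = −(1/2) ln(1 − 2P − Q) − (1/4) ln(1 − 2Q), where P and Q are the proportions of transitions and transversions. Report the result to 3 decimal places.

P = 215/1017 ≈ 0.211406 and Q = 125/1017 ≈ 0.122911.
Under the Kimura two-parameter model, d = −½ ln(1 − 2P − Q) − ¼ ln(1 − 2Q).
1 − 2P − Q = 0.454277, giving −½ ln(0.454277) = 0.394524.
1 − 2Q = 0.754178, giving −¼ ln(0.754178) = 0.070532.
d = 0.394524 + 0.070532 = 0.465056.

0.465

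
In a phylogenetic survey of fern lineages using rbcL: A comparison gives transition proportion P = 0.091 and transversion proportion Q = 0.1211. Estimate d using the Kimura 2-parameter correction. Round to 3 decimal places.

0.250

Under the Kimura two-parameter model, d = −½ ln(1 − 2P − Q) − ¼ ln(1 − 2Q).
1 − 2P − Q = 0.6969, giving −½ ln(0.6969) = 0.180557.
1 − 2Q = 0.7578, giving −¼ ln(0.7578) = 0.069334.
d = 0.180557 + 0.069334 = 0.249891.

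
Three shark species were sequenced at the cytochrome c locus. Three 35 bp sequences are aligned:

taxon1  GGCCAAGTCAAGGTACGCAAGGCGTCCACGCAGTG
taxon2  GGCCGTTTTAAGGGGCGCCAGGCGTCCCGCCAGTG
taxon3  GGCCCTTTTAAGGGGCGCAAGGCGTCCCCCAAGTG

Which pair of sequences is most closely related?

taxon1–taxon2: 10/35 differ, p = 0.286, d = 0.360.
taxon1–taxon3: 9/35 differ, p = 0.257, d = 0.315.
taxon2–taxon3: 4/35 differ, p = 0.114, d = 0.124.
The smallest distance is between taxon2 and taxon3.

taxon2 and taxon3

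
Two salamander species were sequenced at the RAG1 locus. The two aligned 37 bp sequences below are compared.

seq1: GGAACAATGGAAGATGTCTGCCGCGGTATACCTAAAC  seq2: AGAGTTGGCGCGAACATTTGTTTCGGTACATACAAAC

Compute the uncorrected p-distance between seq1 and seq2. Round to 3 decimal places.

The sequences differ at 20 of 37 positions.
p = 20/37 = 0.540540… ≈ 0.541 (to 3 d.p.).

0.541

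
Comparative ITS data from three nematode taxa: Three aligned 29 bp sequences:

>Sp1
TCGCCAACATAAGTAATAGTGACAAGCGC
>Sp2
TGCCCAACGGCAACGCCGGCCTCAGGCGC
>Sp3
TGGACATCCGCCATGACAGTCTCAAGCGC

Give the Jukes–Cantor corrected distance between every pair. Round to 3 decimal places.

Sp1–Sp2: 15/29 sites differ → p ≈ 0.517241, d = −0.75 ln(1 − 0.689655) = 0.877553 ≈ 0.878.
Sp1–Sp3: 12/29 sites differ → p ≈ 0.413793, d = −0.75 ln(1 − 0.551724) = 0.601760 ≈ 0.602.
Sp2–Sp3: 10/29 sites differ → p ≈ 0.344828, d = −0.75 ln(1 − 0.459771) = 0.461822 ≈ 0.462.

d(Sp1,Sp2) = 0.878, d(Sp1,Sp3) = 0.602, d(Sp2,Sp3) = 0.462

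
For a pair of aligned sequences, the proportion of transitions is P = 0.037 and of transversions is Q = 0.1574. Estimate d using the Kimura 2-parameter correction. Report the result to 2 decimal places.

Under the Kimura two-parameter model, d = −½ ln(1 − 2P − Q) − ¼ ln(1 − 2Q).
1 − 2P − Q = 0.7686, giving −½ ln(0.7686) = 0.131592.
1 − 2Q = 0.6852, giving −¼ ln(0.6852) = 0.094511.
d = 0.131592 + 0.094511 = 0.226103.

0.23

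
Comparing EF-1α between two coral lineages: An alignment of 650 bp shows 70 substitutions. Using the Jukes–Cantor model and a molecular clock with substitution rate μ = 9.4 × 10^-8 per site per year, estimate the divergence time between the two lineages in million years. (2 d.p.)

p = 70/650 ≈ 0.107692.
d = −(3/4) ln(1 − 4p/3) = −0.75 ln(1 − 0.143589) = −0.75 ln(0.856411)
  = −0.75 × (-0.155005) = 0.116254 substitutions/site.
Under a molecular clock d = 2μt, so t = d/(2μ) = 0.116254 / (2 × 9.4 × 10^-8) = 0.62 million years.

0.62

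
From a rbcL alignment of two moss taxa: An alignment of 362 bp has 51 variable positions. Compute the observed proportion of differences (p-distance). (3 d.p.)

p = 51/362 = 0.140883… ≈ 0.141 (to 3 d.p.).

0.141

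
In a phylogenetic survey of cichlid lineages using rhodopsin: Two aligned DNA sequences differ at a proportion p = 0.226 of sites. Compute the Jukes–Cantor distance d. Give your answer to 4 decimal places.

0.2689

d = −(3/4) ln(1 − 4p/3) = −0.75 ln(1 − 0.301333) = −0.75 ln(0.698667)
  = −0.75 × (-0.358581) = 0.268936 substitutions/site.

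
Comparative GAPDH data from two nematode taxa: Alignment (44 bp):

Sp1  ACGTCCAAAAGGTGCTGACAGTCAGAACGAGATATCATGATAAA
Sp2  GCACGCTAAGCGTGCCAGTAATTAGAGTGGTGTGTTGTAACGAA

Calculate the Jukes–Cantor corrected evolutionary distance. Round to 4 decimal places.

0.9745

The sequences differ at 24 of 44 sites, so p = 24/44 ≈ 0.545455.
d = −(3/4) ln(1 − 4p/3) = −0.75 ln(1 − 0.727273) = −0.75 ln(0.272727)
  = −0.75 × (-1.299284) = 0.974463 substitutions/site.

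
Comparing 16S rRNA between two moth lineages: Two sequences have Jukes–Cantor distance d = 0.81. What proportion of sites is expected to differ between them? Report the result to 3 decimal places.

0.495

p = (3/4)(1 − e^(−4d/3)) = 0.75 × (1 − e^(-1.08)) = 0.75 × (1 − 0.339596) = 0.495303.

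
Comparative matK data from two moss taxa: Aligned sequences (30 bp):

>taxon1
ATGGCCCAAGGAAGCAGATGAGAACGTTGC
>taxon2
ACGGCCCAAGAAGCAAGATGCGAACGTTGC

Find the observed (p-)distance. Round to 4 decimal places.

0.2000

The sequences differ at 6 of 30 positions (sites 2, 11, 13, 14, 15, 21).
p = 6/30 = 0.2000.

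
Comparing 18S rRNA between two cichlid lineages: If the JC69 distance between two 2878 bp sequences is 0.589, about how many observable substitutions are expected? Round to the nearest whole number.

Invert JC69: p = (3/4)(1 − e^(−4d/3)) = 0.75 × (1 − e^(-0.785333)) = 0.75 × (1 − 0.455968) = 0.408024.
Expected differing sites = pL ≈ 0.408024 × 2878 = 1174.293072 ≈ 1174.

1174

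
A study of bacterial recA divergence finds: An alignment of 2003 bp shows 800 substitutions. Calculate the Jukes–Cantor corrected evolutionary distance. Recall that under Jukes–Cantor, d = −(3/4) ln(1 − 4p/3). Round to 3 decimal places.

p = 800/2003 ≈ 0.399401.
d = −(3/4) ln(1 − 4p/3) = −0.75 ln(1 − 0.532535) = −0.75 ln(0.467465)
  = −0.75 × (-0.760431) = 0.570323 substitutions/site.

0.570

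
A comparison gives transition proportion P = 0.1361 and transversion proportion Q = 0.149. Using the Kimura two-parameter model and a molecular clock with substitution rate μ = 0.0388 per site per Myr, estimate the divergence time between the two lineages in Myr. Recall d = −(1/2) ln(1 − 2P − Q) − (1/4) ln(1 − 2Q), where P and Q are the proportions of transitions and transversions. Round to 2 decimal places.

4.66

Under the Kimura two-parameter model, d = −½ ln(1 − 2P − Q) − ¼ ln(1 − 2Q).
1 − 2P − Q = 0.5788, giving −½ ln(0.5788) = 0.273399.
1 − 2Q = 0.702, giving −¼ ln(0.702) = 0.088455.
d = 0.273399 + 0.088455 = 0.361854.
Under a molecular clock d = 2μt, so t = d/(2μ) = 0.361854 / (2 × 0.0388) = 4.66 Myr.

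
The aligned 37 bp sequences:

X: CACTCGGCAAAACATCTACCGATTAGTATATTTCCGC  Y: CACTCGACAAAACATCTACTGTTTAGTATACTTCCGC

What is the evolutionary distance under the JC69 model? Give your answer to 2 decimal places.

0.12

The sequences differ at 4 of 37 sites (7, 20, 22, 31), so p = 4/37 ≈ 0.108108.
d = −(3/4) ln(1 − 4p/3) = −0.75 ln(1 − 0.144144) = −0.75 ln(0.855856)
  = −0.75 × (-0.155653) = 0.116740 substitutions/site.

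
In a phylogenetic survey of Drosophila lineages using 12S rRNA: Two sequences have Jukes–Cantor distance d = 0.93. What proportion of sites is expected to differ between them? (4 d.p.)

0.5330

p = (3/4)(1 − e^(−4d/3)) = 0.75 × (1 − e^(-1.24)) = 0.75 × (1 − 0.289384) = 0.532962.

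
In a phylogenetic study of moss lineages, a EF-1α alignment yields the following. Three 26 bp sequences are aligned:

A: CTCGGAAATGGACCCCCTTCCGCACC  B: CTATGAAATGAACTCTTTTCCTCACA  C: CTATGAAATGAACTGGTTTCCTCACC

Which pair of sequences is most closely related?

B and C

A–B: 8/26 differ, p = 0.308, d = 0.396.
A–C: 8/26 differ, p = 0.308, d = 0.396.
B–C: 3/26 differ, p = 0.115, d = 0.125.
The smallest distance is between B and C.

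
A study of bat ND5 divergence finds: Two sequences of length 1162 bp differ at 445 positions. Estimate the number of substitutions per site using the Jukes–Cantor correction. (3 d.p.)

p = 445/1162 ≈ 0.38296.
d = −(3/4) ln(1 − 4p/3) = −0.75 ln(1 − 0.510613) = −0.75 ln(0.489387)
  = −0.75 × (-0.714602) = 0.535952 substitutions/site.

0.536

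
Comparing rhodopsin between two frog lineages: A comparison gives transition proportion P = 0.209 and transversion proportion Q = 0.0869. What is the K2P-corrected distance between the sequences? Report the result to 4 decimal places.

0.3992

Under the Kimura two-parameter model, d = −½ ln(1 − 2P − Q) − ¼ ln(1 − 2Q).
1 − 2P − Q = 0.4951, giving −½ ln(0.4951) = 0.351498.
1 − 2Q = 0.8262, giving −¼ ln(0.8262) = 0.047730.
d = 0.351498 + 0.047730 = 0.399228.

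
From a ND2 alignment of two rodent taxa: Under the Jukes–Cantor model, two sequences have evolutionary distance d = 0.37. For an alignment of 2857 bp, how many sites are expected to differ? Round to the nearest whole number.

834

Invert JC69: p = (3/4)(1 − e^(−4d/3)) = 0.75 × (1 − e^(-0.493333)) = 0.75 × (1 − 0.610588) = 0.292059.
Expected differing sites = pL ≈ 0.292059 × 2857 = 834.412563 ≈ 834.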